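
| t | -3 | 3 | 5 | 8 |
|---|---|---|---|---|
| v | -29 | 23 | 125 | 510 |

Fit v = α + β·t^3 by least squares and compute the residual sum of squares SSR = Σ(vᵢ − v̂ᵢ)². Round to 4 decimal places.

Sums needed: Σ1 = 4, Σt^3 = 637, Σt^3·t^3 = 279227.
Moment sums: Σv = 629, Σt^3·v = 278149.
AᵀA·[α, β]ᵀ = Aᵀv becomes [[4, 637]; [637, 279227]]·[α, β]ᵀ = [629, 278149]ᵀ.
Eliminating β: 279227·(row 1) − 637·(row 2) gives 711139·α = 279227·629 − 637·278149 = -1547130, so α = -119010/54703.
Then β = (278149 − 637·(-119010/54703))/279227 = 711923/711139.
Residuals: 146020/711139, -1318594/711139, 1449130/711139, -276556/711139; SSR = 5535448/711139.

SSR = 7.7839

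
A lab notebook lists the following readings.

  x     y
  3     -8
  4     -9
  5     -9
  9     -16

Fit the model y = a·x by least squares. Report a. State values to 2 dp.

a = -1.90

From the data, Σx·x = 131.
Right-hand side: Σx·y = -249.
Hence a = -249 / 131 ≈ -1.90076.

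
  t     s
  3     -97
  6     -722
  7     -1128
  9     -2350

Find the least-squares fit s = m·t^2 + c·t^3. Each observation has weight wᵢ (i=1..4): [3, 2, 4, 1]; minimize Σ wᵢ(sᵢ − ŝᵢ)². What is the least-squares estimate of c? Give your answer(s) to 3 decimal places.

c = -3.002

Compute the Gram sums: Σwᵢ·t^2·t^2 = 19000, Σwᵢ·t^2·t^3 = 142558, Σwᵢ·t^3·t^3 = 1097536.
And Σwᵢ·t^2·s = -466041, Σwᵢ·t^3·s = -3580527.
Normal equations: [[19000, 142558]; [142558, 1097536]]·[m, c]ᵀ = [-466041, -3580527]ᵀ.
Eliminating c: 1097536·(row 1) − 142558·(row 2) gives 530400636·m = 1097536·(-466041) − 142558·(-3580527) = -1064006910, so m = -59111495/29466702.
Then c = ((-3580527) − 142558·(-59111495/29466702))/1097536 = -88452229/29466702.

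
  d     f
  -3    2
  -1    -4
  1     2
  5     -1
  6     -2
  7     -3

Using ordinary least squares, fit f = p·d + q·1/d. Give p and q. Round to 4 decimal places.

AᵀA·[p, q]ᵀ = Aᵀf reads: 121·p + 6·q = -38;  6·p + (96989/44100)·q = 153/35.
Δ = 121·(96989/44100) − 6² = 10148069/44100.
p = ((-38)·(96989/44100) − 6·(153/35))/(10148069/44100) = -4842262/10148069; q = (121·(153/35) − 6·(-38))/(10148069/44100) = 33381180/10148069.

p = -0.4772, q = 3.2894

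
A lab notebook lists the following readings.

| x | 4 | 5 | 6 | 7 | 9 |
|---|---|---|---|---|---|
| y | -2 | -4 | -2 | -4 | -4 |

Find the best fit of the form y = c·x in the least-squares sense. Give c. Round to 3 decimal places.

Normal-equation sums: Σx·x = 207.
Right-hand side: Σx·y = -104.
MᵀM·[c]ᵀ = Mᵀy becomes [[207]]·[c]ᵀ = [-104]ᵀ.
c = (-104)/207 = -0.502415.

c = -0.502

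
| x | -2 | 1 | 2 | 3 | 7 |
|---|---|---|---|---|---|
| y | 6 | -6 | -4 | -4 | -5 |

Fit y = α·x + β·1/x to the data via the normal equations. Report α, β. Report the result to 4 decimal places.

Sums needed: Σx·x = 67, Σx·1/x = 5, Σ1/x·1/x = 1439/882.
Moment sums: Σx·y = -73, Σ1/x·y = -274/21.
MᵀM·[α, β]ᵀ = Mᵀy becomes [[67, 5]; [5, 1439/882]]·[α, β]ᵀ = [-73, -274/21]ᵀ.
Eliminating β: (1439/882)·(row 1) − 5·(row 2) gives (74363/882)·α = (1439/882)·(-73) − 5·(-274/21) = -47507/882, so α = -47507/74363.
Then β = ((-274/21) − 5·(-47507/74363))/(1439/882) = -449106/74363.

α = -0.6389, β = -6.0394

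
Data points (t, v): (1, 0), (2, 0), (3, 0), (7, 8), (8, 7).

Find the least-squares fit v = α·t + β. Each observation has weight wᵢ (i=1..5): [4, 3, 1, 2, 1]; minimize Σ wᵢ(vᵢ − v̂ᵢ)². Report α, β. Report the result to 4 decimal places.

Entries of MᵀWM: Σwᵢ·t·t = 187, Σwᵢ·t = 35, Σwᵢ·1 = 11.
For MᵀWv: Σwᵢ·t·v = 168, Σwᵢ·v = 23.
Normal equations: [[187, 35]; [35, 11]]·[α, β]ᵀ = [168, 23]ᵀ.
Eliminating β: 11·(row 1) − 35·(row 2) gives 832·α = 11·168 − 35·23 = 1043, so α = 1043/832.
Then β = (23 − 35·(1043/832))/11 = -1579/832.

α = 1.2536, β = -1.8978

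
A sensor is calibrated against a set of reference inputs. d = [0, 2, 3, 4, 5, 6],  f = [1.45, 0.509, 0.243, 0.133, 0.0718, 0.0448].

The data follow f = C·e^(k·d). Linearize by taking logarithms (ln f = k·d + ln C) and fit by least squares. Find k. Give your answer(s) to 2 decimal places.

Linearized form: ln f = k·d + ln C. From the 6 transformed points,
Sums: Σd = 20.0000, Σ(d)² = 90.0000, Σln f = -9.4753, Σd·ln f = -45.4670.
Normal system: [[90.0000, 20.0000]; [20.0000, 6]]·[k, ln C]ᵀ = [-45.4670, -9.4753]ᵀ.
Solving (det = 140.0000): k = -0.59498, ln C = 0.40404.

k = -0.59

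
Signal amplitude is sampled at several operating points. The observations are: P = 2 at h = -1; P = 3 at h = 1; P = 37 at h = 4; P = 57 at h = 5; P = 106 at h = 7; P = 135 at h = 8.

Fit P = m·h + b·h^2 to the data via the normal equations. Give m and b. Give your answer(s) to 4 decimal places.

m = 1.5587, b = 1.9280

Setting ∂/∂m … = 0 gives: 156·m + 1044·b = 2256;  1044·m + 7380·b = 15856.
Determinant 156·7380 − 1044² = 61344.
m = (2256·7380 − 1044·15856)/61344 = 332/213; b = (156·15856 − 1044·2256)/61344 = 1232/639.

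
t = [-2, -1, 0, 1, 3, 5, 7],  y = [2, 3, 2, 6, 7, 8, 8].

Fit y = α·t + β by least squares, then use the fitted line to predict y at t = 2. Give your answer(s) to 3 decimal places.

ŷ = 5.251

With design matrix X, XᵀX = [[89, 13]; [13, 7]] and Xᵀy = [116, 36]ᵀ.
det = 89·7 − 13² = 454.
α = (116·7 − 13·36)/454 = 172/227; β = (89·36 − 13·116)/454 = 848/227.
At t = 2: ŷ = (172/227)·(2) + (848/227)·(1) = 1192/227.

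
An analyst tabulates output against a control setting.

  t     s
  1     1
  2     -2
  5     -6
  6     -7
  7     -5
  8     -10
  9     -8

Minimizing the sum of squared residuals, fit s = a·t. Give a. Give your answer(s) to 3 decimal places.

Entries of AᵀA: Σt·t = 260.
Right-hand side: Σt·s = -262.
Normal equations: [[260]]·[a]ᵀ = [-262]ᵀ.
Hence a = -262 / 260 ≈ -1.00769.

a = -1.008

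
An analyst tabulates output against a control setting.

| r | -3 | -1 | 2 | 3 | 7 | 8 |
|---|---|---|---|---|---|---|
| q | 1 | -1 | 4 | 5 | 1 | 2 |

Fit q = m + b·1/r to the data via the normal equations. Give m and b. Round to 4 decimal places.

m = 2.1339, b = 3.4620

The normal system XᵀX·[m, b]ᵀ = Xᵀq is [[6, -13/56]; [-13/56, 42569/28224]]·[m, b]ᵀ = [12, 397/84]ᵀ.
Δ = 6·(42569/28224) − (-13/56)² = 84631/9408.
m = (12·(42569/28224) − (-13/56)·(397/84))/(84631/9408) = 180598/84631; b = (6·(397/84) − (-13/56)·12)/(84631/9408) = 292992/84631.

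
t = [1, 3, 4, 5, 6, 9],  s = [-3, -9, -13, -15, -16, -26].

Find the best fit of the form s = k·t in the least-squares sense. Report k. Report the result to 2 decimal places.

From the data, Σt·t = 168.
Moment sums: Σt·s = -487.
Normal equations: [[168]]·[k]ᵀ = [-487]ᵀ.
Hence k = -487 / 168 ≈ -2.89881.

k = -2.90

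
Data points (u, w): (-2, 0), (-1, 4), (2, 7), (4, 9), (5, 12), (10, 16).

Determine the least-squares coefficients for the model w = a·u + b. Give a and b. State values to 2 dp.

The normal system AᵀA·[a, b]ᵀ = Aᵀw is [[150, 18]; [18, 6]]·[a, b]ᵀ = [266, 48]ᵀ.
Determinant 150·6 − 18² = 576.
a = (266·6 − 18·48)/576 = 61/48; b = (150·48 − 18·266)/576 = 67/16.

a = 1.27, b = 4.19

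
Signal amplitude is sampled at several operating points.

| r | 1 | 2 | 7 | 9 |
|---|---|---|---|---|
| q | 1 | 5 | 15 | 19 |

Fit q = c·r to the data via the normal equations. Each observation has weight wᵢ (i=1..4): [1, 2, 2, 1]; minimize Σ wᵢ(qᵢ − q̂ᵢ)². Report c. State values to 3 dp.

c = 2.138

The normal equations are: 188·c = 402.
Hence c = 402 / 188 ≈ 2.1383.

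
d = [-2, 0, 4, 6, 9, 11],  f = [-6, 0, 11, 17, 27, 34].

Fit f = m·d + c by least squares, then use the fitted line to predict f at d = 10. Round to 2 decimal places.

f̂ = 30.07

With design matrix X, XᵀX = [[258, 28]; [28, 6]] and Xᵀf = [775, 83]ᵀ.
Eliminating c: 6·(row 1) − 28·(row 2) gives 764·m = 6·775 − 28·83 = 2326, so m = 1163/382.
Then c = (83 − 28·(1163/382))/6 = -143/382.
At d = 10: f̂ = (1163/382)·(10) + (-143/382)·(1) = 11487/382.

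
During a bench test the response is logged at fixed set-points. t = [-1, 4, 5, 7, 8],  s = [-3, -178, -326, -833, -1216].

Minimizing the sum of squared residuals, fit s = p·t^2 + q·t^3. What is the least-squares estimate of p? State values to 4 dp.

p = -3.1631

Sums needed: Σt^2·t^2 = 7379, Σt^2·t^3 = 53723, Σt^3·t^3 = 399515.
And Σt^2·s = -129642, Σt^3·s = -960450.
Normal equations: [[7379, 53723]; [53723, 399515]]·[p, q]ᵀ = [-129642, -960450]ᵀ.
Eliminating q: 399515·(row 1) − 53723·(row 2) gives 61860456·p = 399515·(-129642) − 53723·(-960450) = -195668280, so p = -2717615/859173.
Then q = ((-960450) − 53723·(-2717615/859173))/399515 = -1700047/859173.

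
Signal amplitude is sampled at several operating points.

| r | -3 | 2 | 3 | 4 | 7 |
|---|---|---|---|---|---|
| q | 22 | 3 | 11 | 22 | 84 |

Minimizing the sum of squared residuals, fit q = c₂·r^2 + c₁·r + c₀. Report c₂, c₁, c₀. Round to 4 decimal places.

c₂ = 2.0167, c₁ = -1.8976, c₀ = -1.7569

The normal equations are: 2835·c₂ + 415·c₁ + 87·c₀ = 4777;  415·c₂ + 87·c₁ + 13·c₀ = 649;  87·c₂ + 13·c₁ + 5·c₀ = 142.
(Σr^2·r^2 = 2835, Σr^2·r = 415, Σr^2 = 87, Σr·r = 87, Σr = 13, Σ1 = 5, Σr^2·q = 4777, Σr·q = 649, Σq = 142.)
Inverting the 3×3 Gram matrix, [c₂, c₁, c₀]ᵀ = [174659/86606, -164347/86606, -76077/43303]ᵀ.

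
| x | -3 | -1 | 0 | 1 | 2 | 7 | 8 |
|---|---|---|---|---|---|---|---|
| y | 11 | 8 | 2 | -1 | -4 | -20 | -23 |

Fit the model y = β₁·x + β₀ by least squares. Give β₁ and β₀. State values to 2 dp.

With design matrix M, MᵀM = [[128, 14]; [14, 7]] and Mᵀy = [-374, -27]ᵀ.
det = 128·7 − 14² = 700.
β₁ = ((-374)·7 − 14·(-27))/700 = -16/5; β₀ = (128·(-27) − 14·(-374))/700 = 89/35.

β₁ = -3.20, β₀ = 2.54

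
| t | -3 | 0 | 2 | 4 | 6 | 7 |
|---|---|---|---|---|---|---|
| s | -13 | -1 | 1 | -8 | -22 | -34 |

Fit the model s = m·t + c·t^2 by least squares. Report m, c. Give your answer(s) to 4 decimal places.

Normal-equation sums: Σt·t = 114, Σt·t^2 = 604, Σt^2·t^2 = 4050.
Right-hand side: Σt·s = -361, Σt^2·s = -2699.
Determinant 114·4050 − 604² = 96884.
m = ((-361)·4050 − 604·(-2699))/96884 = 84073/48442; c = (114·(-2699) − 604·(-361))/96884 = -44821/48442.

m = 1.7355, c = -0.9253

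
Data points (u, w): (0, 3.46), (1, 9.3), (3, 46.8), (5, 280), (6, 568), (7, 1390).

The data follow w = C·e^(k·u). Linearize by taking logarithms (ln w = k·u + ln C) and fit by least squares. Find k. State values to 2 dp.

k = 0.85

Linearized form: ln w = k·u + ln C. From the 6 transformed points,
Σu = 22.0000, Σ(u)² = 120.0000, Σln w = 26.5311, Σu·ln w = 130.6538.
Equations: 120.0000·k + 22.0000·ln C = 130.6538;  22.0000·k + 6·ln C = 26.5311.
Solving (det = 236.0000): k = 0.84846, ln C = 1.31082.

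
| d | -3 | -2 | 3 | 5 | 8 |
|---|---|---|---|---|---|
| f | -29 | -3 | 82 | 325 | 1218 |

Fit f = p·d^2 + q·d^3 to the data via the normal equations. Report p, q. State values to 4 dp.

Entries of XᵀX: Σd^2·d^2 = 4899, Σd^2·d^3 = 35861, Σd^3·d^3 = 279291.
For Xᵀf: Σd^2·f = 86542, Σd^3·f = 667262.
XᵀX·[p, q]ᵀ = Xᵀf becomes [[4899, 35861]; [35861, 279291]]·[p, q]ᵀ = [86542, 667262]ᵀ.
Δ = 4899·279291 − 35861² = 82235288.
p = (86542·279291 − 35861·667262)/82235288 = 60429785/20558822; q = (4899·667262 − 35861·86542)/82235288 = 41358469/20558822.

p = 2.9394, q = 2.0117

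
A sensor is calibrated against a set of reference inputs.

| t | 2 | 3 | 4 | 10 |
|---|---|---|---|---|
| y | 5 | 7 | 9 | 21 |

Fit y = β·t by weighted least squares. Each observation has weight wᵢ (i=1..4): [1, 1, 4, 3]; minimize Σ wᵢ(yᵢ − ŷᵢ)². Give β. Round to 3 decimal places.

β = 2.135

Setting ∂/∂β … = 0 gives: 377·β = 805.
(Σwᵢ·t·t = 377, Σwᵢ·t·y = 805.)
β = 805/377 = 2.13528.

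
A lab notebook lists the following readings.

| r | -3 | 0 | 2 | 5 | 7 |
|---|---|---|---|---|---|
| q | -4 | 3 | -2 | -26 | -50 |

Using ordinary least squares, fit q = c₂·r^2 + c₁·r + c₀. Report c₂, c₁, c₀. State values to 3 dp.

From the data, Σr^2·r^2 = 3123, Σr^2·r = 449, Σr^2 = 87, Σr·r = 87, Σr = 11, Σ1 = 5.
Moment sums: Σr^2·q = -3144, Σr·q = -472, Σq = -79.
MᵀM·[c₂, c₁, c₀]ᵀ = Mᵀq becomes [[3123, 449, 87]; [449, 87, 11]; [87, 11, 5]]·[c₂, c₁, c₀]ᵀ = [-3144, -472, -79]ᵀ.
Row-reducing yields c₂ = -17151/17350, c₁ = -12033/17350, c₀ = 5077/1735.

c₂ = -0.989, c₁ = -0.694, c₀ = 2.926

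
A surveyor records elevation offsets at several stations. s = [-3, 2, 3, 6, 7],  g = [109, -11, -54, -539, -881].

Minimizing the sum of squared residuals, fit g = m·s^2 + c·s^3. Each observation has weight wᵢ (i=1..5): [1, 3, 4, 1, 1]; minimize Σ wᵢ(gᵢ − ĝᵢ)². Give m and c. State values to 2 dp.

m = 3.07, c = -3.01

Compute the Gram sums: Σwᵢ·s^2·s^2 = 4150, Σwᵢ·s^2·s^3 = 25408, Σwᵢ·s^3·s^3 = 168142.
And Σwᵢ·s^2·g = -63668, Σwᵢ·s^3·g = -427646.
Normal equations: [[4150, 25408]; [25408, 168142]]·[m, c]ᵀ = [-63668, -427646]ᵀ.
Δ = 4150·168142 − 25408² = 52222836.
m = ((-63668)·168142 − 25408·(-427646))/52222836 = 13363726/4351903; c = (4150·(-427646) − 25408·(-63668))/52222836 = -13087863/4351903.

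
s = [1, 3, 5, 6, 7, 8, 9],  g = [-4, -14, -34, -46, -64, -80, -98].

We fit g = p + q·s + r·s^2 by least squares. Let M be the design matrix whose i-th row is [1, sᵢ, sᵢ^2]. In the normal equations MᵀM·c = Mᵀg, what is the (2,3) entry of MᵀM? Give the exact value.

Row 2 ↔ basis s, column 3 ↔ basis s^2, so (MᵀM)_{2,3} = Σᵢ (s)·(s^2) = (1)·(1) + (3)·(9) + (5)·(25) + (6)·(36) + (7)·(49) + (8)·(64) + (9)·(81) = 1953.

1953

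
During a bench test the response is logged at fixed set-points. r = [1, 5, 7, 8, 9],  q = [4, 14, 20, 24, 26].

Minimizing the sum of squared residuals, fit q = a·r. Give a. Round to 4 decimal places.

a = 2.9091

Compute the Gram sums: Σr·r = 220.
Moment sums: Σr·q = 640.
Normal equations: [[220]]·[a]ᵀ = [640]ᵀ.
a = 640/220 = 2.90909.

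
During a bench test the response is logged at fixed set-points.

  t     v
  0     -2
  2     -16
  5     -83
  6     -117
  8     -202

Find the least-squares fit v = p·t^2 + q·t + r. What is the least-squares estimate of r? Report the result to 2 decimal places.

r = -1.76

Sums needed: Σt^2·t^2 = 6033, Σt^2·t = 861, Σt^2 = 129, Σt·t = 129, Σt = 21, Σ1 = 5.
Right-hand side: Σt^2·v = -19279, Σt·v = -2765, Σv = -420.
MᵀM·[p, q, r]ᵀ = Mᵀv becomes [[6033, 861, 129]; [861, 129, 21]; [129, 21, 5]]·[p, q, r]ᵀ = [-19279, -2765, -420]ᵀ.
Inverting the 3×3 Gram matrix, [p, q, r]ᵀ = [-1733/588, -31/21, -345/196]ᵀ.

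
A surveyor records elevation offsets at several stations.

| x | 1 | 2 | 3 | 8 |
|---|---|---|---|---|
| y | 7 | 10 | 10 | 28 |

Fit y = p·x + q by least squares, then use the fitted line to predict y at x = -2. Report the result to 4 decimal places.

ŷ = -3.0345

With design matrix A, AᵀA = [[78, 14]; [14, 4]] and Aᵀy = [281, 55]ᵀ.
Δ = 78·4 − 14² = 116.
p = (281·4 − 14·55)/116 = 177/58; q = (78·55 − 14·281)/116 = 89/29.
At x = -2: ŷ = (177/58)·(-2) + (89/29)·(1) = -88/29.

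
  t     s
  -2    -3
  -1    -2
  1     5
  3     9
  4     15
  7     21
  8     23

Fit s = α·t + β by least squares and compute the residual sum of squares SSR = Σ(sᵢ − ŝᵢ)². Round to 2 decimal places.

From the data, Σt·t = 144, Σt = 20, Σ1 = 7.
Moment sums: Σt·s = 431, Σs = 68.
MᵀM·[α, β]ᵀ = Mᵀs becomes [[144, 20]; [20, 7]]·[α, β]ᵀ = [431, 68]ᵀ.
Eliminating β: 7·(row 1) − 20·(row 2) gives 608·α = 7·431 − 20·68 = 1657, so α = 1657/608.
Then β = (68 − 20·(1657/608))/7 = 293/152.
Residuals: 159/304, -731/608, 211/608, -671/608, 165/76, -3/608, -111/152; SSR = 5049/608.

SSR = 8.30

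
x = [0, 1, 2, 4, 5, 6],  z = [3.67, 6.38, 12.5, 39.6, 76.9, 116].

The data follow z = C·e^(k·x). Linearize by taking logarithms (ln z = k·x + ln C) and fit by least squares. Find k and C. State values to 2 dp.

Let Y = ln z. Fitting Y = k·x + ln C by least squares:
Over the data: Σx = 18.0000, Σ(x)² = 82.0000, Σln z = 18.4540, Σx·ln z = 71.8540.
Normal system: [[82.0000, 18.0000]; [18.0000, 6]]·[k, ln C]ᵀ = [71.8540, 18.4540]ᵀ.
Δ = 82.0000·6 − (18.0000)² = 168.0000; k = (71.8540·6 − 18.0000·18.4540)/168.0000 = 0.58900, ln C = (82.0000·18.4540 − 18.0000·71.8540)/168.0000 = 1.30867, so C = exp(1.30867) = 3.70126.

k = 0.59, C = 3.70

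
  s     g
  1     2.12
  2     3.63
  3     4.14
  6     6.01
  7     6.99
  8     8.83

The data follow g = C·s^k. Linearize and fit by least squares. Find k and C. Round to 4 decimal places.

Taking logs, ln g = k·ln s + ln C, so regress ln g on ln s.
Σln s = 7.6089, Σ(ln s)² = 13.0084, Σln g = 9.3774, Σln s·ln g = 13.9809.
Equations: 13.0084·k + 7.6089·ln C = 13.9809;  7.6089·k + 6·ln C = 9.3774.
Solving (det = 20.1558): k = 0.62186, ln C = 0.77429, so C = exp(0.77429) = 2.16904.

k = 0.6219, C = 2.1690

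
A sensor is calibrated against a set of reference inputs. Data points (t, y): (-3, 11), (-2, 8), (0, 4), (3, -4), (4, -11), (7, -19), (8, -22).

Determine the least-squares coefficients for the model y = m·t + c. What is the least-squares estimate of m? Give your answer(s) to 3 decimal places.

m = -3.043

Sums needed: Σt·t = 151, Σt = 17, Σ1 = 7.
Right-hand side: Σt·y = -414, Σy = -33.
det = 151·7 − 17² = 768.
m = ((-414)·7 − 17·(-33))/768 = -779/256; c = (151·(-33) − 17·(-414))/768 = 685/256.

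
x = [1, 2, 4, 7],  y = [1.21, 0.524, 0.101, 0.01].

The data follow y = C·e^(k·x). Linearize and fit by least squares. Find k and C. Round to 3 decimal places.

k = -0.799, C = 2.604

Linearized form: ln y = k·x + ln C. From the 4 transformed points,
XᵀX = [[70.0000, 14.0000]; [14.0000, 4]], rhs = [-42.5086, -7.3534]ᵀ  (here Σx = 14.0000, Σ(x)² = 70.0000, Σln y = -7.3534, Σx·ln y = -42.5086).
Solving (det = 84.0000): k = -0.79865, ln C = 0.95690, so C = exp(0.95690) = 2.60361.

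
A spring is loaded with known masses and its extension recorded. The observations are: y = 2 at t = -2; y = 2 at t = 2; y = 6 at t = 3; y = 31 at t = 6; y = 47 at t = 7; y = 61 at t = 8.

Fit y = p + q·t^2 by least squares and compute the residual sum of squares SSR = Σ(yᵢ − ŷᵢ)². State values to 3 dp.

SSR = 6.284

Forming XᵀX = [[6, 166]; [166, 7906]] and Xᵀy = [149, 7393]ᵀ gives XᵀX·[p, q]ᵀ = Xᵀy.
det = 6·7906 − 166² = 19880.
p = (149·7906 − 166·7393)/19880 = -12311/4970; q = (6·7393 − 166·149)/19880 = 2453/2485.
Residuals: 37/70, 37/70, -289/710, -2047/994, 5507/4970, 1497/4970; SSR = 31231/4970.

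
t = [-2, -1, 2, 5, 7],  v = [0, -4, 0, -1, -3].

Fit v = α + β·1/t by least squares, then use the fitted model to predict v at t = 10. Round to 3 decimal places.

Compute the Gram sums: Σ1 = 5, Σ1/t = -23/35, Σ1/t·1/t = 3823/2450.
Right-hand side: Σv = -8, Σ1/t·v = 118/35.
MᵀM·[α, β]ᵀ = Mᵀv becomes [[5, -23/35]; [-23/35, 3823/2450]]·[α, β]ᵀ = [-8, 118/35]ᵀ.
Δ = 5·(3823/2450) − (-23/35)² = 18057/2450.
α = ((-8)·(3823/2450) − (-23/35)·(118/35))/(18057/2450) = -25156/18057; β = (5·(118/35) − (-23/35)·(-8))/(18057/2450) = 28420/18057.
At t = 10: v̂ = (-25156/18057)·(1) + (28420/18057)·(1/10) = -7438/6019.

v̂ = -1.236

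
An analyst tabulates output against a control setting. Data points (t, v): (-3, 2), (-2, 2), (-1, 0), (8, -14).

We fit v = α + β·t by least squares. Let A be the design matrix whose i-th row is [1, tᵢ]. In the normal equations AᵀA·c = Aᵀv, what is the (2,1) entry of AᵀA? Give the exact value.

Row 2 ↔ basis t, column 1 ↔ basis 1, so (AᵀA)_{2,1} = Σᵢ t = (-3)·(1) + (-2)·(1) + (-1)·(1) + (8)·(1) = 2.

2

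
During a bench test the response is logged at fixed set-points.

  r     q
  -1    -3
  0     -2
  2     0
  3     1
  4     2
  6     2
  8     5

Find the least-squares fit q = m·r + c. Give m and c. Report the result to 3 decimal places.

m = 0.826, c = -1.883

Forming MᵀM = [[130, 22]; [22, 7]] and Mᵀq = [66, 5]ᵀ gives MᵀM·[m, c]ᵀ = Mᵀq.
det = 130·7 − 22² = 426.
m = (66·7 − 22·5)/426 = 176/213; c = (130·5 − 22·66)/426 = -401/213.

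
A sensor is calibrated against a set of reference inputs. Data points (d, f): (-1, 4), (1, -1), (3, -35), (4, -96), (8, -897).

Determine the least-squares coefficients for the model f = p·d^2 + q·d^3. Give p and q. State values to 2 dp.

p = 2.06, q = -2.01

The normal system MᵀM·[p, q]ᵀ = Mᵀf is [[4435, 34035]; [34035, 266971]]·[p, q]ᵀ = [-59256, -466358]ᵀ.
det = 4435·266971 − 34035² = 25635160.
p = ((-59256)·266971 − 34035·(-466358))/25635160 = 26430477/12817580; q = (4435·(-466358) − 34035·(-59256))/25635160 = -5151977/2563516.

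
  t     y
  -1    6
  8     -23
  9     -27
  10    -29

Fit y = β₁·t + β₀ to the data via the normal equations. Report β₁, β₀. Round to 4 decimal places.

The normal equations are: 246·β₁ + 26·β₀ = -723;  26·β₁ + 4·β₀ = -73.
(Σt·t = 246, Σt = 26, Σ1 = 4, Σt·y = -723, Σy = -73.)
Δ = 246·4 − 26² = 308.
β₁ = ((-723)·4 − 26·(-73))/308 = -71/22; β₀ = (246·(-73) − 26·(-723))/308 = 30/11.

β₁ = -3.2273, β₀ = 2.7273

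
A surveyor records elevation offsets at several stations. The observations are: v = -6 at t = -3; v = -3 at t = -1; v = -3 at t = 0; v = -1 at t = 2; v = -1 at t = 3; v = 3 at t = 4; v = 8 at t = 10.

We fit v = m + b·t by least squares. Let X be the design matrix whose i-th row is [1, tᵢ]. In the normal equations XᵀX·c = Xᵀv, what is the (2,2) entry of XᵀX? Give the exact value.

Row 2 ↔ basis t, column 2 ↔ basis t, so (XᵀX)_{2,2} = Σᵢ (t)·(t) = (-3)·(-3) + (-1)·(-1) + (0)·(0) + (2)·(2) + (3)·(3) + (4)·(4) + (10)·(10) = 139.

139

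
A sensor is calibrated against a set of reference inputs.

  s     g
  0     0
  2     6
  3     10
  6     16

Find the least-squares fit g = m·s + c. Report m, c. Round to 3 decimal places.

The normal system XᵀX·[m, c]ᵀ = Xᵀg is [[49, 11]; [11, 4]]·[m, c]ᵀ = [138, 32]ᵀ.
det = 49·4 − 11² = 75.
m = (138·4 − 11·32)/75 = 8/3; c = (49·32 − 11·138)/75 = 2/3.

m = 2.667, c = 0.667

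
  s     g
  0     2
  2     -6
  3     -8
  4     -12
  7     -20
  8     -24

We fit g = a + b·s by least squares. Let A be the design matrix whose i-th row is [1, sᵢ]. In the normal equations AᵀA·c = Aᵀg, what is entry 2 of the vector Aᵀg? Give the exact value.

Entry 2 ↔ basis s, so (Aᵀg)_{2} = Σᵢ (s)·gᵢ = (0)·(2) + (2)·(-6) + (3)·(-8) + (4)·(-12) + (7)·(-20) + (8)·(-24) = -416.

-416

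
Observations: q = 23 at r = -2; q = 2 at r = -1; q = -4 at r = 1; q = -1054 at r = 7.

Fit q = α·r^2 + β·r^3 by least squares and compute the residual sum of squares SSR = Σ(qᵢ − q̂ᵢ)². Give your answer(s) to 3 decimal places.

MᵀM·[α, β]ᵀ = Mᵀq reads: 2419·α + 16775·β = -51556;  16775·α + 117715·β = -361712.
(Σr^2·r^2 = 2419, Σr^2·r^3 = 16775, Σr^3·r^3 = 117715, Σr^2·q = -51556, Σr^3·q = -361712.)
Eliminating β: 117715·(row 1) − 16775·(row 2) gives 3351960·α = 117715·(-51556) − 16775·(-361712) = -1195740, so α = -6643/18622.
Then β = ((-361712) − 16775·(-6643/18622))/117715 = -281373/93110.
Residuals: 11703/46555, -30969/46555, -28926/46555, 267/46555; SSR = 41517/46555.

SSR = 0.892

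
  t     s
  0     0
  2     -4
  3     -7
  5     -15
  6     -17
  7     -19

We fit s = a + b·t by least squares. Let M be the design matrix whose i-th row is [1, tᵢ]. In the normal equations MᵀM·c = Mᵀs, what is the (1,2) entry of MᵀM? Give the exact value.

Row 1 ↔ basis 1, column 2 ↔ basis t, so (MᵀM)_{1,2} = Σᵢ t = (1)·(0) + (1)·(2) + (1)·(3) + (1)·(5) + (1)·(6) + (1)·(7) = 23.

23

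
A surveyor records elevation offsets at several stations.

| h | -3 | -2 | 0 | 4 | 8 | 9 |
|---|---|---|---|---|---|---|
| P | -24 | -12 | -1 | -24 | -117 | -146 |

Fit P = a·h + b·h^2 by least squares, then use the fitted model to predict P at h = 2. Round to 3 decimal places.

Compute the Gram sums: Σh·h = 174, Σh·h^2 = 1270, Σh^2·h^2 = 11010.
And Σh·P = -2250, Σh^2·P = -19962.
XᵀX·[a, b]ᵀ = XᵀP becomes [[174, 1270]; [1270, 11010]]·[a, b]ᵀ = [-2250, -19962]ᵀ.
Δ = 174·11010 − 1270² = 302840.
a = ((-2250)·11010 − 1270·(-19962))/302840 = 14481/7571; b = (174·(-19962) − 1270·(-2250))/302840 = -76986/37855.
At h = 2: P̂ = (14481/7571)·(2) + (-76986/37855)·(4) = -163134/37855.

P̂ = -4.309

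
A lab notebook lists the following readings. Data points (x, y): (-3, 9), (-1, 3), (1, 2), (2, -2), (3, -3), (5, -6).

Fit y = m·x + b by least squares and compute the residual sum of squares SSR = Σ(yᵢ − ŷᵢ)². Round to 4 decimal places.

Setting ∂/∂m … = 0 gives: 49·m + 7·b = -71;  7·m + 6·b = 3.
Eliminating b: 6·(row 1) − 7·(row 2) gives 245·m = 6·(-71) − 7·3 = -447, so m = -447/245.
Then b = (3 − 7·(-447/245))/6 = 92/35.
Residuals: 44/49, -356/245, 293/245, -48/49, -38/245, 121/245; SSR = 1366/245.

SSR = 5.5755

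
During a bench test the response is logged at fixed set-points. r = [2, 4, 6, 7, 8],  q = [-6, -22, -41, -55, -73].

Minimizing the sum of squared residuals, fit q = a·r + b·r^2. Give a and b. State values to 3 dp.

a = -1.206, b = -0.972

Entries of MᵀM: Σr·r = 169, Σr·r^2 = 1143, Σr^2·r^2 = 8065.
And Σr·q = -1315, Σr^2·q = -9219.
MᵀM·[a, b]ᵀ = Mᵀq becomes [[169, 1143]; [1143, 8065]]·[a, b]ᵀ = [-1315, -9219]ᵀ.
det = 169·8065 − 1143² = 56536.
a = ((-1315)·8065 − 1143·(-9219))/56536 = -34079/28268; b = (169·(-9219) − 1143·(-1315))/56536 = -27483/28268.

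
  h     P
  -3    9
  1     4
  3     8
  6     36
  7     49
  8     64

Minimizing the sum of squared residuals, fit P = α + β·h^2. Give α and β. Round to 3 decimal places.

Compute the Gram sums: Σ1 = 6, Σh^2 = 168, Σh^2·h^2 = 7956.
Right-hand side: ΣP = 170, Σh^2·P = 7950.
det = 6·7956 − 168² = 19512.
α = (170·7956 − 168·7950)/19512 = 235/271; β = (6·7950 − 168·170)/19512 = 1595/1626.

α = 0.867, β = 0.981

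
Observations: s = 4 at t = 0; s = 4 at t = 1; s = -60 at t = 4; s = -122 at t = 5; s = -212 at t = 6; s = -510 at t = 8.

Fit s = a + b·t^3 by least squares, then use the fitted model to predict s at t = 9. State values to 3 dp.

XᵀX·[a, b]ᵀ = Xᵀs reads: 6·a + 918·b = -896;  918·a + 328522·b = -325998.
det = 6·328522 − 918² = 1128408.
a = ((-896)·328522 − 918·(-325998))/1128408 = 1227613/282102; b = (6·(-325998) − 918·(-896))/1128408 = -94455/94034.
At t = 9: ŝ = (1227613/282102)·(1) + (-94455/94034)·(729) = -102672736/141051.

ŝ = -727.912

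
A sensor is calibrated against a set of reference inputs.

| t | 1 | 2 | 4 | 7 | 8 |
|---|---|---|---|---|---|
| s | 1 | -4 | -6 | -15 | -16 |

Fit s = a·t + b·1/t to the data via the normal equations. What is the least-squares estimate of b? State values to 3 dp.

The normal equations are: 134·a + 5·b = -264;  5·a + (4229/3136)·b = -93/14.
(Σt·t = 134, Σt·1/t = 5, Σ1/t·1/t = 4229/3136, Σt·s = -264, Σ1/t·s = -93/14.)
Determinant 134·(4229/3136) − 5² = 244143/1568.
a = ((-264)·(4229/3136) − 5·(-93/14))/(244143/1568) = -168716/81381; b = (134·(-93/14) − 5·(-264))/(244143/1568) = 224672/81381.

b = 2.761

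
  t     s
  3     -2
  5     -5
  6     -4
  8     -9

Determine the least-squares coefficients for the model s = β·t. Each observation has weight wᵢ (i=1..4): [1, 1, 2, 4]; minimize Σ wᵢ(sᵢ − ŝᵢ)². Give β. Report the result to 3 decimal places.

Setting ∂/∂β … = 0 gives: 362·β = -367.
Hence β = -367 / 362 ≈ -1.01381.

β = -1.014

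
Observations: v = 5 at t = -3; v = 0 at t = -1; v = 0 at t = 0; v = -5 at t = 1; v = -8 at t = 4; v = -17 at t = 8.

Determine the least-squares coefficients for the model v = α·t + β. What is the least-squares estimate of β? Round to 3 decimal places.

The normal equations are: 91·α + 9·β = -188;  9·α + 6·β = -25.
Eliminating β: 6·(row 1) − 9·(row 2) gives 465·α = 6·(-188) − 9·(-25) = -903, so α = -301/155.
Then β = ((-25) − 9·(-301/155))/6 = -583/465.

β = -1.254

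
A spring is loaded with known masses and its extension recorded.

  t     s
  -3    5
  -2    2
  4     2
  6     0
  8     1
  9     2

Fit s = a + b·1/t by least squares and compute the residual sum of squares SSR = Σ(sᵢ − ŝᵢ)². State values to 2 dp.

SSR = 9.51

Sums needed: Σ1 = 6, Σ1/t = -13/72, Σ1/t·1/t = 2485/5184.
And Σs = 12, Σ1/t·s = -131/72.
So AᵀA·[a, b]ᵀ = Aᵀs: [[6, -13/72]; [-13/72, 2485/5184]]·[a, b]ᵀ = [12, -131/72]ᵀ.
Determinant 6·(2485/5184) − (-13/72)² = 14741/5184.
a = (12·(2485/5184) − (-13/72)·(-131/72))/(14741/5184) = 28117/14741; b = (6·(-131/72) − (-13/72)·12)/(14741/5184) = -45360/14741.
Residuals: 30468/14741, -21315/14741, 12705/14741, -20557/14741, -7706/14741, 6405/14741; SSR = 140224/14741.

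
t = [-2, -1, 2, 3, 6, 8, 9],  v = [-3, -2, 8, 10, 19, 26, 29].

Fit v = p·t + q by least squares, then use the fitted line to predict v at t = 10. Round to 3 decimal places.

From the data, Σt·t = 199, Σt = 25, Σ1 = 7.
Moment sums: Σt·v = 637, Σv = 87.
XᵀX·[p, q]ᵀ = Xᵀv becomes [[199, 25]; [25, 7]]·[p, q]ᵀ = [637, 87]ᵀ.
Determinant 199·7 − 25² = 768.
p = (637·7 − 25·87)/768 = 571/192; q = (199·87 − 25·637)/768 = 347/192.
At t = 10: v̂ = (571/192)·(10) + (347/192)·(1) = 2019/64.

v̂ = 31.547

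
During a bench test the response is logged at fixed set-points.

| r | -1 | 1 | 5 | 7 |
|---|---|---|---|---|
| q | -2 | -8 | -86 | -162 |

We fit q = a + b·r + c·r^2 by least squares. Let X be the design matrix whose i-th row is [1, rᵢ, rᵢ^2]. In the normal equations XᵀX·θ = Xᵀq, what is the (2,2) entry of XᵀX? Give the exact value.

Row 2 ↔ basis r, column 2 ↔ basis r, so (XᵀX)_{2,2} = Σᵢ (r)·(r) = (-1)·(-1) + (1)·(1) + (5)·(5) + (7)·(7) = 76.

76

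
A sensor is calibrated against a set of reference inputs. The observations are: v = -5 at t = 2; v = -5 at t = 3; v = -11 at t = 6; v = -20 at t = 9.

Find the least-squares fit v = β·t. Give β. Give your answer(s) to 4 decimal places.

β = -2.0846

Entries of AᵀA: Σt·t = 130.
For Aᵀv: Σt·v = -271.
Hence β = -271 / 130 ≈ -2.08462.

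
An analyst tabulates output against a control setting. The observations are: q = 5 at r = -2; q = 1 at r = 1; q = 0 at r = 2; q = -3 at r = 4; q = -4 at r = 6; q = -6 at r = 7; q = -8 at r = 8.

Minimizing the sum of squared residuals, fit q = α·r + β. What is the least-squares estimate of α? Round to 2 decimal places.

Normal-equation sums: Σr·r = 174, Σr = 26, Σ1 = 7.
Moment sums: Σr·q = -151, Σq = -15.
Normal equations: [[174, 26]; [26, 7]]·[α, β]ᵀ = [-151, -15]ᵀ.
Eliminating β: 7·(row 1) − 26·(row 2) gives 542·α = 7·(-151) − 26·(-15) = -667, so α = -667/542.
Then β = ((-15) − 26·(-667/542))/7 = 658/271.

α = -1.23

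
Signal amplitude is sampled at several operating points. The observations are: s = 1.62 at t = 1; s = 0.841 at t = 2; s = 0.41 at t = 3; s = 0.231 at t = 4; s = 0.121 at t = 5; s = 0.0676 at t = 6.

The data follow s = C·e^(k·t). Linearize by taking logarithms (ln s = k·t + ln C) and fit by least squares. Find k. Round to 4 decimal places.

k = -0.6364

Let Y = ln s. Fitting Y = k·t + ln C by least squares:
Over the data: Σt = 21.0000, Σ(t)² = 91.0000, Σln s = -6.8538, Σt·ln s = -35.1248.
Normal system: [[91.0000, 21.0000]; [21.0000, 6]]·[k, ln C]ᵀ = [-35.1248, -6.8538]ᵀ.
Slope k = (n·Σt·ln s − Σt·Σln s)/(n·Σ(t)² − (Σt)²) = (6·-35.1248 − 21.0000·-6.8538)/105.0000 = -0.63637; ln C = (Σln s − k·Σt)/n = 1.08500.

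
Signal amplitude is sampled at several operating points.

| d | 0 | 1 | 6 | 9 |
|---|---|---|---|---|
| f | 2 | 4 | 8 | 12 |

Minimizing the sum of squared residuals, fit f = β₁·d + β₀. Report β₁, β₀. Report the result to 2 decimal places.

β₁ = 1.04, β₀ = 2.35

Setting ∂/∂β₁ … = 0 gives: 118·β₁ + 16·β₀ = 160;  16·β₁ + 4·β₀ = 26.
Eliminating β₀: 4·(row 1) − 16·(row 2) gives 216·β₁ = 4·160 − 16·26 = 224, so β₁ = 28/27.
Then β₀ = (26 − 16·(28/27))/4 = 127/54.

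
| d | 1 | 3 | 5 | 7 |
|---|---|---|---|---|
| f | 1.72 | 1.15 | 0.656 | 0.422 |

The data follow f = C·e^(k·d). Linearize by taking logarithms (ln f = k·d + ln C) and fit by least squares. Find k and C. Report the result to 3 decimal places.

Linearized form: ln f = k·d + ln C. From the 4 transformed points,
XᵀX = [[84.0000, 16.0000]; [16.0000, 4]], rhs = [-7.1856, -0.6023]ᵀ  (here Σd = 16.0000, Σ(d)² = 84.0000, Σln f = -0.6023, Σd·ln f = -7.1856).
Slope k = (n·Σd·ln f − Σd·Σln f)/(n·Σ(d)² − (Σd)²) = (4·-7.1856 − 16.0000·-0.6023)/80.0000 = -0.23883; ln C = (Σln f − k·Σd)/n = 0.80475, so C = exp(0.80475) = 2.23614.

k = -0.239, C = 2.236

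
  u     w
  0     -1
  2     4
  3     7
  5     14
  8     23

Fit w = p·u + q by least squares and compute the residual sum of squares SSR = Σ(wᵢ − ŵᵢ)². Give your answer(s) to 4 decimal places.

SSR = 1.0699

With design matrix A, AᵀA = [[102, 18]; [18, 5]] and Aᵀw = [283, 47]ᵀ.
det = 102·5 − 18² = 186.
p = (283·5 − 18·47)/186 = 569/186; q = (102·47 − 18·283)/186 = -50/31.
Residuals: 19/31, -47/93, -35/62, 59/186, 13/93; SSR = 199/186.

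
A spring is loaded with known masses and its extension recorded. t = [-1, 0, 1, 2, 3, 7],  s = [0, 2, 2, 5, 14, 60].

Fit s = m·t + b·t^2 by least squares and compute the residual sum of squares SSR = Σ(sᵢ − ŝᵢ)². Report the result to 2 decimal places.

Entries of MᵀM: Σt·t = 64, Σt·t^2 = 378, Σt^2·t^2 = 2500.
For Mᵀs: Σt·s = 474, Σt^2·s = 3088.
So MᵀM·[m, b]ᵀ = Mᵀs: [[64, 378]; [378, 2500]]·[m, b]ᵀ = [474, 3088]ᵀ.
Determinant 64·2500 − 378² = 17116.
m = (474·2500 − 378·3088)/17116 = 4434/4279; b = (64·3088 − 378·474)/17116 = 4615/4279.
Residuals: -181/4279, 2, -491/4279, -5933/4279, 5069/4279, -433/4279; SSR = 31455/4279.

SSR = 7.35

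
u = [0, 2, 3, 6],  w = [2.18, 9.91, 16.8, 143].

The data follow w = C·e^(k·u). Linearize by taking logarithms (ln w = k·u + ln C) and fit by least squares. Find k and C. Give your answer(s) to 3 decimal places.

k = 0.692, C = 2.252

Linearized form: ln w = k·u + ln C. From the 4 transformed points,
AᵀA = [[49.0000, 11.0000]; [11.0000, 4]], rhs = [42.8283, 10.8571]ᵀ  (here Σu = 11.0000, Σ(u)² = 49.0000, Σln w = 10.8571, Σu·ln w = 42.8283).
Δ = 49.0000·4 − (11.0000)² = 75.0000; k = (42.8283·4 − 11.0000·10.8571)/75.0000 = 0.69180, ln C = (49.0000·10.8571 − 11.0000·42.8283)/75.0000 = 0.81182, so C = exp(0.81182) = 2.25200.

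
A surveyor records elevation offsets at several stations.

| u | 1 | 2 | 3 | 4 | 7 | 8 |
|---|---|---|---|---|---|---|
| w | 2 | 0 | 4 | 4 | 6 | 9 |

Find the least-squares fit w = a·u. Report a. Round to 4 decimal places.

a = 1.0070

Compute the Gram sums: Σu·u = 143.
And Σu·w = 144.
So MᵀM·[a]ᵀ = Mᵀw: [[143]]·[a]ᵀ = [144]ᵀ.
a = 144/143 = 1.00699.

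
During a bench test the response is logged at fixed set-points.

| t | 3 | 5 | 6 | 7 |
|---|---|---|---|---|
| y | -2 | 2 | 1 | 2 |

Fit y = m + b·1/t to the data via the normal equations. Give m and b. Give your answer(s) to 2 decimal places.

m = 5.09, b = -20.58

With design matrix X, XᵀX = [[4, 59/70]; [59/70, 8789/44100]] and Xᵀy = [3, 13/70]ᵀ.
Determinant 4·(8789/44100) − (59/70)² = 3827/44100.
m = (3·(8789/44100) − (59/70)·(13/70))/(3827/44100) = 19464/3827; b = (4·(13/70) − (59/70)·3)/(3827/44100) = -78750/3827.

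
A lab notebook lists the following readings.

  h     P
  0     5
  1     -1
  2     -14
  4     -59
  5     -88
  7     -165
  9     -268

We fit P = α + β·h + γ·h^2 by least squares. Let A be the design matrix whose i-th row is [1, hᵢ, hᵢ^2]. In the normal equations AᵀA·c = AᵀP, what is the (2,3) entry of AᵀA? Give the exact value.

1270

Row 2 ↔ basis h, column 3 ↔ basis h^2, so (AᵀA)_{2,3} = Σᵢ (h)·(h^2) = (0)·(0) + (1)·(1) + (2)·(4) + (4)·(16) + (5)·(25) + (7)·(49) + (9)·(81) = 1270.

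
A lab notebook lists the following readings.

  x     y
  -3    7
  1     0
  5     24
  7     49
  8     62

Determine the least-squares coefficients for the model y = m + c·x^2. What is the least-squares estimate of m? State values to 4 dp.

m = -1.2587

Compute the Gram sums: Σ1 = 5, Σx^2 = 148, Σx^2·x^2 = 7204.
And Σy = 142, Σx^2·y = 7032.
Normal equations: [[5, 148]; [148, 7204]]·[m, c]ᵀ = [142, 7032]ᵀ.
det = 5·7204 − 148² = 14116.
m = (142·7204 − 148·7032)/14116 = -4442/3529; c = (5·7032 − 148·142)/14116 = 3536/3529.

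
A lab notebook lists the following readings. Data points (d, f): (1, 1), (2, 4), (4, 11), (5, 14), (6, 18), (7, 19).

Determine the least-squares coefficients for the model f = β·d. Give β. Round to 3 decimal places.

β = 2.779

The normal equations are: 131·β = 364.
(Σd·d = 131, Σd·f = 364.)
β = 364/131 = 2.77863.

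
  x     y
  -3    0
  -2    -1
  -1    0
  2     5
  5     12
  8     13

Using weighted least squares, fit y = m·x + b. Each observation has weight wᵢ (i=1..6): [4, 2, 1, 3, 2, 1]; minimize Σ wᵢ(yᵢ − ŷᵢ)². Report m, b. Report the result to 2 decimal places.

Setting ∂/∂m … = 0 gives: 171·m + 7·b = 258;  7·m + 13·b = 50.
det = 171·13 − 7² = 2174.
m = (258·13 − 7·50)/2174 = 1502/1087; b = (171·50 − 7·258)/2174 = 3372/1087.

m = 1.38, b = 3.10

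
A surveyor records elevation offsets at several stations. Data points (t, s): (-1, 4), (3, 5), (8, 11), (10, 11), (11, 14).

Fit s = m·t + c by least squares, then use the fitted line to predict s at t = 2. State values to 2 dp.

Sums needed: Σt·t = 295, Σt = 31, Σ1 = 5.
Right-hand side: Σt·s = 363, Σs = 45.
XᵀX·[m, c]ᵀ = Xᵀs becomes [[295, 31]; [31, 5]]·[m, c]ᵀ = [363, 45]ᵀ.
Δ = 295·5 − 31² = 514.
m = (363·5 − 31·45)/514 = 210/257; c = (295·45 − 31·363)/514 = 1011/257.
At t = 2: ŝ = (210/257)·(2) + (1011/257)·(1) = 1431/257.

ŝ = 5.57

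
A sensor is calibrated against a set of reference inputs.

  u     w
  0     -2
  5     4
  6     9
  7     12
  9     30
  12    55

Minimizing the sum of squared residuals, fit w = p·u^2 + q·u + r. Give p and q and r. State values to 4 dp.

p = 0.5043, q = -1.2256, r = -2.1899

Forming AᵀA = [[31619, 3141, 335]; [3141, 335, 39]; [335, 39, 6]] and Aᵀw = [11362, 1088, 108]ᵀ gives AᵀA·[p, q, r]ᵀ = Aᵀw.
Inverting the 3×3 Gram matrix, [p, q, r]ᵀ = [187941/372680, -456769/372680, -37097/16940]ᵀ.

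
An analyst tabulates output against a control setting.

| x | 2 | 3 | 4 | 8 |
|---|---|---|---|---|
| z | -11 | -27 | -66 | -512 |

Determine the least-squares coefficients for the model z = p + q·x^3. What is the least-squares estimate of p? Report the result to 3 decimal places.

With design matrix A, AᵀA = [[4, 611]; [611, 267033]] and Aᵀz = [-616, -267185]ᵀ.
Δ = 4·267033 − 611² = 694811.
p = ((-616)·267033 − 611·(-267185))/694811 = -95561/53447; q = (4·(-267185) − 611·(-616))/694811 = -692364/694811.

p = -1.788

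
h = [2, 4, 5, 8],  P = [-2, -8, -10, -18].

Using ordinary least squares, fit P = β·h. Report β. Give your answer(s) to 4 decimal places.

Compute the Gram sums: Σh·h = 109.
Right-hand side: Σh·P = -230.
β = (-230)/109 = -2.11009.

β = -2.1101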